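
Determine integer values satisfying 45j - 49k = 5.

Step 1: Check solvability.
gcd(45, 49) = 1
Since 1 divides 5, solutions exist.

Step 2: Apply extended Euclidean algorithm to find gcd.
We find integers such that 45*x0 + 49*y0 = 1

Step 3: Scale the particular solution.
Multiply by 5/1 = 5:
j = 60, k = 55

Step 4: Verify.
45*(60) - 49*(55) = 5 = 5 ✓

j = 60, k = 55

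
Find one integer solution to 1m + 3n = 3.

Step 1: Check solvability.
gcd(1, 3) = 1
Since 1 divides 3, solutions exist.

Step 2: Apply extended Euclidean algorithm to find gcd.
We find integers such that 1*x0 + 3*y0 = 1

Step 3: Scale the particular solution.
Multiply by 3/1 = 3:
m = 3, n = 0

Step 4: Verify.
1*(3) + 3*(0) = 3 = 3 ✓

m = 3, n = 0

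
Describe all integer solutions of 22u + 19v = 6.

Step 1: Compute gcd(22, 19) = 1.
Since 1 divides 6, solutions exist.

Step 2: Find a particular solution using extended Euclidean algorithm.
We get u₀ = -36, v₀ = 42.
Check: 22*-36 + 19*42 = 6 = 6 ✓

Step 3: Write the general solution.
u = -36 + (19/1)t = -36 + 19t
v = 42 - (22/1)t = 42 - 22t
for any integer t.

u = -36 + 19t, v = 42 - 22t for integer t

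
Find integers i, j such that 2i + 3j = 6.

Step 1: Check solvability.
gcd(2, 3) = 1
Since 1 divides 6, solutions exist.

Step 2: Apply extended Euclidean algorithm to find gcd.
We find integers such that 2*x0 + 3*y0 = 1

Step 3: Scale the particular solution.
Multiply by 6/1 = 6:
i = -6, j = 6

Step 4: Verify.
2*(-6) + 3*(6) = 6 = 6 ✓

i = -6, j = 6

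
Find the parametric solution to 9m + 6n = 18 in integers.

Step 1: Compute gcd(9, 6) = 3.
Since 3 divides 18, solutions exist.

Step 2: Find a particular solution using extended Euclidean algorithm.
We get m₀ = 6, n₀ = -6.
Check: 9*6 + 6*-6 = 18 = 18 ✓

Step 3: Write the general solution.
m = 6 + (6/3)t = 6 + 2t
n = -6 - (9/3)t = -6 - 3t
for any integer t.

m = 6 + 2t, n = -6 - 3t for integer t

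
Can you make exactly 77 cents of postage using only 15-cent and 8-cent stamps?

We need non-negative x, y with 15x + 8y = 77.
gcd(15, 8) = 1 divides 77, so integer solutions exist.
Search for a non-negative one: x = 3 gives 8y = 77 - 45 = 32, so y = 4.
Check: 15·3 + 8·4 = 77 ✓

Yes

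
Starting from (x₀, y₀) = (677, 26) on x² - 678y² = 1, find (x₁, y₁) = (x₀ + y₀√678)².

Solutions to x² - Dy² = 1 are generated by powers of (x₀ + y₀√D).
The next solution satisfies x₁ + y₁√678 = (x₀ + y₀√678)², giving:
x₁ = x₀² + 678y₀² = 677² + 678·26² = 458329 + 458328 = 916657
y₁ = 2x₀y₀ = 2·677·26 = 35204

Verify: 916657² - 678·35204² = 840260055649 - 840260055648 = 1 ✓

x = 916657, y = 35204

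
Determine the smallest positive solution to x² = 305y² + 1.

We seek the smallest positive integers (x, y) with x² - 305y² = 1, i.e., x² = 305y² + 1.
Try successive y values:
y = 1: x² = 305·1² + 1 = 306, not a perfect square
y = 2: x² = 305·2² + 1 = 1221, not a perfect square
y = 3: x² = 305·3² + 1 = 2746, not a perfect square
... continuing the search (or via continued fractions) ...
y = 28: x² = 305·28² + 1 = 239121, x = 489 ✓

Verify: 489² - 305·28² = 239121 - 239120 = 1 ✓

x = 489, y = 28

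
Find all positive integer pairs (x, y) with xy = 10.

The positive divisors of 10 are: 1, 2, 5, 10.
Each divisor d gives the pair (d, 10/d):
(1, 10), (2, 5), (5, 2), (10, 1)

(1, 10), (2, 5), (5, 2), (10, 1)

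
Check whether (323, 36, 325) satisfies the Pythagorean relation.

Compute a² + b²:
323² + 36² = 104329 + 1296 = 105625
Compute c²:
325² = 105625
Since 105625 = 105625, it is a Pythagorean triple.

Yes, it is a Pythagorean triple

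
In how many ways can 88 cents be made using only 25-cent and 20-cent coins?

We need non-negative integers (x, y) with 25x + 20y = 88.
For each x from 0 to 3, check if (88 - 25x) is a non-negative multiple of 20.
Solutions (x, y): none
Count: 0

0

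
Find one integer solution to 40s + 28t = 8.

Step 1: Check solvability.
gcd(40, 28) = 4
Since 4 divides 8, solutions exist.

Step 2: Apply extended Euclidean algorithm to find gcd.
We find integers such that 40*x0 + 28*y0 = 4

Step 3: Scale the particular solution.
Multiply by 8/4 = 2:
s = -4, t = 6

Step 4: Verify.
40*(-4) + 28*(6) = 8 = 8 ✓

s = -4, t = 6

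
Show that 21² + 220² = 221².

Compute a² + b² = 21² + 220² = 441 + 48400 = 48841
Compute c² = 221² = 48841
Since 48841 = 48841, confirmed.

Yes, it is a Pythagorean triple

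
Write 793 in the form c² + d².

We need to find integers c, d > 0 such that c² + d² = 793.
Trying c = 3: d² = 793 - 3² = 793 - 9 = 784
d = 28
Check: 3² + 28² = 9 + 784 = 793 ✓

793 = 3² + 28²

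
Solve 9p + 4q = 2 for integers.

Step 1: Check solvability.
gcd(9, 4) = 1
Since 1 divides 2, solutions exist.

Step 2: Apply extended Euclidean algorithm to find gcd.
We find integers such that 9*x0 + 4*y0 = 1

Step 3: Scale the particular solution.
Multiply by 2/1 = 2:
p = 2, q = -4

Step 4: Verify.
9*(2) + 4*(-4) = 2 = 2 ✓

p = 2, q = -4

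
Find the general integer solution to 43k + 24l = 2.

Step 1: Compute gcd(43, 24) = 1.
Since 1 divides 2, solutions exist.

Step 2: Find a particular solution using extended Euclidean algorithm.
We get k₀ = -10, l₀ = 18.
Check: 43*-10 + 24*18 = 2 = 2 ✓

Step 3: Write the general solution.
k = -10 + (24/1)t = -10 + 24t
l = 18 - (43/1)t = 18 - 43t
for any integer t.

k = -10 + 24t, l = 18 - 43t for integer t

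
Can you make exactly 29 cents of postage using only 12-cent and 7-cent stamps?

We need non-negative x, y with 12x + 7y = 29.
gcd(12, 7) = 1 divides 29, so integer solutions exist, but checking x = 0..2 shows none with y ≥ 0.
So 29 cannot be made with non-negative stamp counts.

No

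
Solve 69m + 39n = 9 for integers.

Step 1: Check solvability.
gcd(69, 39) = 3
Since 3 divides 9, solutions exist.

Step 2: Apply extended Euclidean algorithm to find gcd.
We find integers such that 69*x0 + 39*y0 = 3

Step 3: Scale the particular solution.
Multiply by 9/3 = 3:
m = 12, n = -21

Step 4: Verify.
69*(12) + 39*(-21) = 9 = 9 ✓

m = 12, n = -21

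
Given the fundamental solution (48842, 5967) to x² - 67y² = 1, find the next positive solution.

Solutions to x² - Dy² = 1 are generated by powers of (x₀ + y₀√D).
The next solution satisfies x₁ + y₁√67 = (x₀ + y₀√67)², giving:
x₁ = x₀² + 67y₀² = 48842² + 67·5967² = 2385540964 + 2385540963 = 4771081927
y₁ = 2x₀y₀ = 2·48842·5967 = 582880428

Verify: 4771081927² - 67·582880428² = 22763222754146033329 - 22763222754146033328 = 1 ✓

x = 4771081927, y = 582880428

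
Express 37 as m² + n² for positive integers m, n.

We need to find integers m, n > 0 such that m² + n² = 37.
Trying m = 1: n² = 37 - 1² = 37 - 1 = 36
n = 6
Check: 1² + 6² = 1 + 36 = 37 ✓

37 = 1² + 6²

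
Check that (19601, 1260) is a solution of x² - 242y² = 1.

Compute x² = 19601² = 384199201
Compute 242y² = 242·1260² = 242·1587600 = 384199200
x² - 242y² = 384199201 - 384199200 = 1
Since this equals 1, (19601, 1260) is a solution.

Yes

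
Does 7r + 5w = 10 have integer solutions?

Step 1: Compute gcd(7, 5).
gcd(7, 5) = 1

Step 2: Check divisibility.
Does 1 divide 10? 10 = 1 x 10, so yes.

By the theorem on linear Diophantine equations, 7r + 5w = 10 has integer solutions if and only if gcd(7, 5) divides 10. Since 1 | 10, solutions exist.

Yes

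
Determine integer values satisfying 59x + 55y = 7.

Step 1: Check solvability.
gcd(59, 55) = 1
Since 1 divides 7, solutions exist.

Step 2: Apply extended Euclidean algorithm to find gcd.
We find integers such that 59*x0 + 55*y0 = 1

Step 3: Scale the particular solution.
Multiply by 7/1 = 7:
x = 98, y = -105

Step 4: Verify.
59*(98) + 55*(-105) = 7 = 7 ✓

x = 98, y = -105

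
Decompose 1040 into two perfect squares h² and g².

We need to find integers h, g > 0 such that h² + g² = 1040.
Trying h = 4: g² = 1040 - 4² = 1040 - 16 = 1024
g = 32
Check: 4² + 32² = 16 + 1024 = 1040 ✓

1040 = 4² + 32²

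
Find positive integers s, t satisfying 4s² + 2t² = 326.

Try small values of s and check whether (326 - 4s²)/2 is a perfect square.
s = 9: 4·9² = 324, so 2t² = 326 - 324 = 2, giving t² = 1, t = 1.
Check: 4·9² + 2·1² = 324 + 2 = 326 ✓

s = 9, t = 1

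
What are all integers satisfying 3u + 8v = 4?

Step 1: Compute gcd(3, 8) = 1.
Since 1 divides 4, solutions exist.

Step 2: Find a particular solution using extended Euclidean algorithm.
We get u₀ = 12, v₀ = -4.
Check: 3*12 + 8*-4 = 4 = 4 ✓

Step 3: Write the general solution.
u = 12 + (8/1)t = 12 + 8t
v = -4 - (3/1)t = -4 - 3t
for any integer t.

u = 12 + 8t, v = -4 - 3t for integer t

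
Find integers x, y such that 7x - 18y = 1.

Step 1: Check solvability.
gcd(7, 18) = 1
Since 1 divides 1, solutions exist.

Step 2: Apply extended Euclidean algorithm to find gcd.
We find integers such that 7*x0 + 18*y0 = 1

Step 3: Scale the particular solution.
Multiply by 1/1 = 1:
x = -5, y = -2

Step 4: Verify.
7*(-5) - 18*(-2) = 1 = 1 ✓

x = -5, y = -2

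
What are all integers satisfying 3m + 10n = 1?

Step 1: Compute gcd(3, 10) = 1.
Since 1 divides 1, solutions exist.

Step 2: Find a particular solution using extended Euclidean algorithm.
We get m₀ = -3, n₀ = 1.
Check: 3*-3 + 10*1 = 1 = 1 ✓

Step 3: Write the general solution.
m = -3 + (10/1)t = -3 + 10t
n = 1 - (3/1)t = 1 - 3t
for any integer t.

m = -3 + 10t, n = 1 - 3t for integer t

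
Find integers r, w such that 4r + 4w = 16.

Step 1: Check solvability.
gcd(4, 4) = 4
Since 4 divides 16, solutions exist.

Step 2: Apply extended Euclidean algorithm to find gcd.
We find integers such that 4*x0 + 4*y0 = 4

Step 3: Scale the particular solution.
Multiply by 16/4 = 4:
r = 0, w = 4

Step 4: Verify.
4*(0) + 4*(4) = 16 = 16 ✓

r = 0, w = 4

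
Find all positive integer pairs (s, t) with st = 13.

The positive divisors of 13 are: 1, 13.
Each divisor d gives the pair (d, 13/d):
(1, 13), (13, 1)

(1, 13), (13, 1)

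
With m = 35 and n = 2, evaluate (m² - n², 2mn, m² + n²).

a = m² - n² = 1225 - 4 = 1221
b = 2mn = 2·35·2 = 140
c = m² + n² = 1225 + 4 = 1229
Verify: 1221² + 140² = 1490841 + 19600 = 1510441 = 1229² ✓

(1221, 140, 1229)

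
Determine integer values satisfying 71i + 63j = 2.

Step 1: Check solvability.
gcd(71, 63) = 1
Since 1 divides 2, solutions exist.

Step 2: Apply extended Euclidean algorithm to find gcd.
We find integers such that 71*x0 + 63*y0 = 1

Step 3: Scale the particular solution.
Multiply by 2/1 = 2:
i = 16, j = -18

Step 4: Verify.
71*(16) + 63*(-18) = 2 = 2 ✓

i = 16, j = -18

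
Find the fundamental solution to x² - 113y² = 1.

We seek the smallest positive integers (x, y) with x² - 113y² = 1, i.e., x² = 113y² + 1.
Try successive y values:
y = 1: x² = 113·1² + 1 = 114, not a perfect square
y = 2: x² = 113·2² + 1 = 453, not a perfect square
y = 3: x² = 113·3² + 1 = 1018, not a perfect square
... continuing the search (or via continued fractions) ...
y = 113296: x² = 113·113296² + 1 = 1450466148609, x = 1204353 ✓

Verify: 1204353² - 113·113296² = 1450466148609 - 1450466148608 = 1 ✓

x = 1204353, y = 113296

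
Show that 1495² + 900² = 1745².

Compute a² + b² = 1495² + 900² = 2235025 + 810000 = 3045025
Compute c² = 1745² = 3045025
Since 3045025 = 3045025, confirmed.

Yes, it is a Pythagorean triple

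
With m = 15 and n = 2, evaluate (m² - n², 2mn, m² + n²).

a = m² - n² = 225 - 4 = 221
b = 2mn = 2·15·2 = 60
c = m² + n² = 225 + 4 = 229
Verify: 221² + 60² = 48841 + 3600 = 52441 = 229² ✓

(221, 60, 229)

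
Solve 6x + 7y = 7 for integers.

Step 1: Check solvability.
gcd(6, 7) = 1
Since 1 divides 7, solutions exist.

Step 2: Apply extended Euclidean algorithm to find gcd.
We find integers such that 6*x0 + 7*y0 = 1

Step 3: Scale the particular solution.
Multiply by 7/1 = 7:
x = -7, y = 7

Step 4: Verify.
6*(-7) + 7*(7) = 7 = 7 ✓

x = -7, y = 7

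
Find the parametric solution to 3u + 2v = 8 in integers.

Step 1: Compute gcd(3, 2) = 1.
Since 1 divides 8, solutions exist.

Step 2: Find a particular solution using extended Euclidean algorithm.
We get u₀ = 8, v₀ = -8.
Check: 3*8 + 2*-8 = 8 = 8 ✓

Step 3: Write the general solution.
u = 8 + (2/1)t = 8 + 2t
v = -8 - (3/1)t = -8 - 3t
for any integer t.

u = 8 + 2t, v = -8 - 3t for integer t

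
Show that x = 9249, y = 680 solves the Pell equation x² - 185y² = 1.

Compute x² = 9249² = 85544001
Compute 185y² = 185·680² = 185·462400 = 85544000
x² - 185y² = 85544001 - 85544000 = 1
Since this equals 1, (9249, 680) is a solution.

Yes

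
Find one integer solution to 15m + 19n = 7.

Step 1: Check solvability.
gcd(15, 19) = 1
Since 1 divides 7, solutions exist.

Step 2: Apply extended Euclidean algorithm to find gcd.
We find integers such that 15*x0 + 19*y0 = 1

Step 3: Scale the particular solution.
Multiply by 7/1 = 7:
m = -35, n = 28

Step 4: Verify.
15*(-35) + 19*(28) = 7 = 7 ✓

m = -35, n = 28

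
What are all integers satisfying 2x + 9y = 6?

Step 1: Compute gcd(2, 9) = 1.
Since 1 divides 6, solutions exist.

Step 2: Find a particular solution using extended Euclidean algorithm.
We get x₀ = -24, y₀ = 6.
Check: 2*-24 + 9*6 = 6 = 6 ✓

Step 3: Write the general solution.
x = -24 + (9/1)t = -24 + 9t
y = 6 - (2/1)t = 6 - 2t
for any integer t.

x = -24 + 9t, y = 6 - 2t for integer t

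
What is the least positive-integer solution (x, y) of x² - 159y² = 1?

We seek the smallest positive integers (x, y) with x² - 159y² = 1, i.e., x² = 159y² + 1.
Try successive y values:
y = 1: x² = 159·1² + 1 = 160, not a perfect square
y = 2: x² = 159·2² + 1 = 637, not a perfect square
y = 3: x² = 159·3² + 1 = 1432, not a perfect square
... continuing the search (or via continued fractions) ...
y = 105: x² = 159·105² + 1 = 1752976, x = 1324 ✓

Verify: 1324² - 159·105² = 1752976 - 1752975 = 1 ✓

x = 1324, y = 105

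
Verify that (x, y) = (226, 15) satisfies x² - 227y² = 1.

Compute x² = 226² = 51076
Compute 227y² = 227·15² = 227·225 = 51075
x² - 227y² = 51076 - 51075 = 1
Since this equals 1, (226, 15) is a solution.

Yes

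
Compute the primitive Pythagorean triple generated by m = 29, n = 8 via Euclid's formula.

a = m² - n² = 29² - 8² = 841 - 64 = 777
b = 2mn = 2·29·8 = 464
c = m² + n² = 841 + 64 = 905
Verify: 777² + 464² = 603729 + 215296 = 819025 = 905² ✓

(777, 464, 905)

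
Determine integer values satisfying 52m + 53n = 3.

Step 1: Check solvability.
gcd(52, 53) = 1
Since 1 divides 3, solutions exist.

Step 2: Apply extended Euclidean algorithm to find gcd.
We find integers such that 52*x0 + 53*y0 = 1

Step 3: Scale the particular solution.
Multiply by 3/1 = 3:
m = -3, n = 3

Step 4: Verify.
52*(-3) + 53*(3) = 3 = 3 ✓

m = -3, n = 3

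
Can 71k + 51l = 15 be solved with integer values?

Step 1: Compute gcd(71, 51).
gcd(71, 51) = 1

Step 2: Check divisibility.
Does 1 divide 15? 15 = 1 x 15, so yes.

By the theorem on linear Diophantine equations, 71k + 51l = 15 has integer solutions if and only if gcd(71, 51) divides 15. Since 1 | 15, solutions exist.

Yes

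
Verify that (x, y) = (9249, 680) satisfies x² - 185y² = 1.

Compute x² = 9249² = 85544001
Compute 185y² = 185·680² = 185·462400 = 85544000
x² - 185y² = 85544001 - 85544000 = 1
Since this equals 1, (9249, 680) is a solution.

Yes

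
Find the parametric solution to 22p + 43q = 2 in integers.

Step 1: Compute gcd(22, 43) = 1.
Since 1 divides 2, solutions exist.

Step 2: Find a particular solution using extended Euclidean algorithm.
We get p₀ = 4, q₀ = -2.
Check: 22*4 + 43*-2 = 2 = 2 ✓

Step 3: Write the general solution.
p = 4 + (43/1)t = 4 + 43t
q = -2 - (22/1)t = -2 - 22t
for any integer t.

p = 4 + 43t, q = -2 - 22t for integer t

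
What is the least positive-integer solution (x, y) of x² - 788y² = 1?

We seek the smallest positive integers (x, y) with x² - 788y² = 1, i.e., x² = 788y² + 1.
Try successive y values:
y = 1: x² = 788·1² + 1 = 789, not a perfect square
y = 2: x² = 788·2² + 1 = 3153, not a perfect square
y = 3: x² = 788·3² + 1 = 7093, not a perfect square
... continuing the search (or via continued fractions) ...
y = 14: x² = 788·14² + 1 = 154449, x = 393 ✓

Verify: 393² - 788·14² = 154449 - 154448 = 1 ✓

x = 393, y = 14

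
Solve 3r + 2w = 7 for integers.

Step 1: Check solvability.
gcd(3, 2) = 1
Since 1 divides 7, solutions exist.

Step 2: Apply extended Euclidean algorithm to find gcd.
We find integers such that 3*x0 + 2*y0 = 1

Step 3: Scale the particular solution.
Multiply by 7/1 = 7:
r = 7, w = -7

Step 4: Verify.
3*(7) + 2*(-7) = 7 = 7 ✓

r = 7, w = -7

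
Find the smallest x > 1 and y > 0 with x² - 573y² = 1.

We seek the smallest positive integers (x, y) with x² - 573y² = 1, i.e., x² = 573y² + 1.
Try successive y values:
y = 1: x² = 573·1² + 1 = 574, not a perfect square
y = 2: x² = 573·2² + 1 = 2293, not a perfect square
y = 3: x² = 573·3² + 1 = 5158, not a perfect square
... continuing the search (or via continued fractions) ...
y = 16: x² = 573·16² + 1 = 146689, x = 383 ✓

Verify: 383² - 573·16² = 146689 - 146688 = 1 ✓

x = 383, y = 16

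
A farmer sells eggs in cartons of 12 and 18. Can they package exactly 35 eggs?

We need non-negative a, b with 12a + 18b = 35.
gcd(12, 18) = 6, and 6 does not divide 35.
No integer solutions exist.

No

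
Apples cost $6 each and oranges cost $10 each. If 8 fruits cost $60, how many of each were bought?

Let a = apples, o = oranges.
a + o = 8
6a + 10o = 60
Substitute o = 8 - a:
6a + 10(8 - a) = 60
(6 - 10)a = 60 - 80
-4a = -20
a = 5, o = 8 - 5 = 3

Apples: 5, Oranges: 3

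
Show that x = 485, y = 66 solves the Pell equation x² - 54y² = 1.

Compute x² = 485² = 235225
Compute 54y² = 54·66² = 54·4356 = 235224
x² - 54y² = 235225 - 235224 = 1
Since this equals 1, (485, 66) is a solution.

Yes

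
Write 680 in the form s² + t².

We need to find integers s, t > 0 such that s² + t² = 680.
Trying s = 2: t² = 680 - 2² = 680 - 4 = 676
t = 26
Check: 2² + 26² = 4 + 676 = 680 ✓

680 = 2² + 26²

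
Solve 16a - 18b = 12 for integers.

Step 1: Check solvability.
gcd(16, 18) = 2
Since 2 divides 12, solutions exist.

Step 2: Apply extended Euclidean algorithm to find gcd.
We find integers such that 16*x0 + 18*y0 = 2

Step 3: Scale the particular solution.
Multiply by 12/2 = 6:
a = -6, b = -6

Step 4: Verify.
16*(-6) - 18*(-6) = 12 = 12 ✓

a = -6, b = -6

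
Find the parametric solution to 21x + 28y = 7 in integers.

Step 1: Compute gcd(21, 28) = 7.
Since 7 divides 7, solutions exist.

Step 2: Find a particular solution using extended Euclidean algorithm.
We get x₀ = -1, y₀ = 1.
Check: 21*-1 + 28*1 = 7 = 7 ✓

Step 3: Write the general solution.
x = -1 + (28/7)t = -1 + 4t
y = 1 - (21/7)t = 1 - 3t
for any integer t.

x = -1 + 4t, y = 1 - 3t for integer t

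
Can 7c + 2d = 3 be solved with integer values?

Step 1: Compute gcd(7, 2).
gcd(7, 2) = 1

Step 2: Check divisibility.
Does 1 divide 3? 3 = 1 x 3, so yes.

By the theorem on linear Diophantine equations, 7c + 2d = 3 has integer solutions if and only if gcd(7, 2) divides 3. Since 1 | 3, solutions exist.

Yes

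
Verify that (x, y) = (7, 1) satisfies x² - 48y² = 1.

Compute x² = 7² = 49
Compute 48y² = 48·1² = 48·1 = 48
x² - 48y² = 49 - 48 = 1
Since this equals 1, (7, 1) is a solution.

Yes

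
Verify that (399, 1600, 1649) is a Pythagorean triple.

Compute a² + b² = 399² + 1600² = 159201 + 2560000 = 2719201
Compute c² = 1649² = 2719201
Since 2719201 = 2719201, confirmed.

Yes, it is a Pythagorean triple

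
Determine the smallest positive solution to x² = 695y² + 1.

We seek the smallest positive integers (x, y) with x² - 695y² = 1, i.e., x² = 695y² + 1.
Try successive y values:
y = 1: x² = 695·1² + 1 = 696, not a perfect square
y = 2: x² = 695·2² + 1 = 2781, not a perfect square
y = 3: x² = 695·3² + 1 = 6256, not a perfect square
... continuing the search (or via continued fractions) ...
y = 1276: x² = 695·1276² + 1 = 1131582321, x = 33639 ✓

Verify: 33639² - 695·1276² = 1131582321 - 1131582320 = 1 ✓

x = 33639, y = 1276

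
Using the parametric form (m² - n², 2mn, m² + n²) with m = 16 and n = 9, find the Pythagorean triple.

a = m² - n² = 256 - 81 = 175
b = 2mn = 2·16·9 = 288
c = m² + n² = 256 + 81 = 337
Verify: 175² + 288² = 30625 + 82944 = 113569 = 337² ✓

(175, 288, 337)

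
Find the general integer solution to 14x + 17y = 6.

Step 1: Compute gcd(14, 17) = 1.
Since 1 divides 6, solutions exist.

Step 2: Find a particular solution using extended Euclidean algorithm.
We get x₀ = -36, y₀ = 30.
Check: 14*-36 + 17*30 = 6 = 6 ✓

Step 3: Write the general solution.
x = -36 + (17/1)t = -36 + 17t
y = 30 - (14/1)t = 30 - 14t
for any integer t.

x = -36 + 17t, y = 30 - 14t for integer t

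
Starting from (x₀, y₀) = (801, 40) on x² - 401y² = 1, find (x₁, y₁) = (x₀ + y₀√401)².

Solutions to x² - Dy² = 1 are generated by powers of (x₀ + y₀√D).
The next solution satisfies x₁ + y₁√401 = (x₀ + y₀√401)², giving:
x₁ = x₀² + 401y₀² = 801² + 401·40² = 641601 + 641600 = 1283201
y₁ = 2x₀y₀ = 2·801·40 = 64080

Verify: 1283201² - 401·64080² = 1646604806401 - 1646604806400 = 1 ✓

x = 1283201, y = 64080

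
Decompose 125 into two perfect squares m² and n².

We need to find integers m, n > 0 such that m² + n² = 125.
Trying m = 2: n² = 125 - 2² = 125 - 4 = 121
n = 11
Check: 2² + 11² = 4 + 121 = 125 ✓

125 = 2² + 11²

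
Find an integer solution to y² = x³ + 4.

Try small integer x values and check whether x³ + 4 is a perfect square.
x = 0: x³ + 4 = 0³ + 4 = 0 + 4 = 4
Is 4 a perfect square? 2² = 4 ✓
So (x, y) = (0, 2) is a solution.

x = 0, y = 2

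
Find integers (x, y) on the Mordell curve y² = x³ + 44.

Try small integer x values and check whether x³ + 44 is a perfect square.
x = -2: x³ + 44 = -2³ + 44 = -8 + 44 = 36
Is 36 a perfect square? 6² = 36 ✓
So (x, y) = (-2, 6) is a solution.

x = -2, y = 6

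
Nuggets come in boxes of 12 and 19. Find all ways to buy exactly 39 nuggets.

We need non-negative integers (x, y) with 12x + 19y = 39.
For each x in 0..3, check if 39 - 12x is a non-negative multiple of 19.
No x yields an integer y ≥ 0.

No solution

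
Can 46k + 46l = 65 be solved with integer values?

Step 1: Compute gcd(46, 46).
gcd(46, 46) = 46

Step 2: Check divisibility.
Does 46 divide 65? 65 = 46 x 1 + 19, so no.

By the theorem on linear Diophantine equations, 46k + 46l = 65 has integer solutions if and only if gcd(46, 46) divides 65. Since 46 does not divide 65, no solutions exist.

No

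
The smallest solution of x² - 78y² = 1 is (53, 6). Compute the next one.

Solutions to x² - Dy² = 1 are generated by powers of (x₀ + y₀√D).
The next solution satisfies x₁ + y₁√78 = (x₀ + y₀√78)², giving:
x₁ = x₀² + 78y₀² = 53² + 78·6² = 2809 + 2808 = 5617
y₁ = 2x₀y₀ = 2·53·6 = 636

Verify: 5617² - 78·636² = 31550689 - 31550688 = 1 ✓

x = 5617, y = 636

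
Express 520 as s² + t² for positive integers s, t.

We need to find integers s, t > 0 such that s² + t² = 520.
Trying s = 6: t² = 520 - 6² = 520 - 36 = 484
t = 22
Check: 6² + 22² = 36 + 484 = 520 ✓

520 = 6² + 22²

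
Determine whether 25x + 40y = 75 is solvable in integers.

Step 1: Compute gcd(25, 40).
gcd(25, 40) = 5

Step 2: Check divisibility.
Does 5 divide 75? 75 = 5 x 15, so yes.

By the theorem on linear Diophantine equations, 25x + 40y = 75 has integer solutions if and only if gcd(25, 40) divides 75. Since 5 | 75, solutions exist.

Yes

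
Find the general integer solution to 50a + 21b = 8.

Step 1: Compute gcd(50, 21) = 1.
Since 1 divides 8, solutions exist.

Step 2: Find a particular solution using extended Euclidean algorithm.
We get a₀ = 64, b₀ = -152.
Check: 50*64 + 21*-152 = 8 = 8 ✓

Step 3: Write the general solution.
a = 64 + (21/1)t = 64 + 21t
b = -152 - (50/1)t = -152 - 50t
for any integer t.

a = 64 + 21t, b = -152 - 50t for integer t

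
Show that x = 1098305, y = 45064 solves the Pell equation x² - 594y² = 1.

Compute x² = 1098305² = 1206273873025
Compute 594y² = 594·45064² = 594·2030764096 = 1206273873024
x² - 594y² = 1206273873025 - 1206273873024 = 1
Since this equals 1, (1098305, 45064) is a solution.

Yes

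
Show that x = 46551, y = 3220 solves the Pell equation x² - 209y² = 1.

Compute x² = 46551² = 2166995601
Compute 209y² = 209·3220² = 209·10368400 = 2166995600
x² - 209y² = 2166995601 - 2166995600 = 1
Since this equals 1, (46551, 3220) is a solution.

Yes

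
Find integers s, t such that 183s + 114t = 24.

Step 1: Check solvability.
gcd(183, 114) = 3
Since 3 divides 24, solutions exist.

Step 2: Apply extended Euclidean algorithm to find gcd.
We find integers such that 183*x0 + 114*y0 = 3

Step 3: Scale the particular solution.
Multiply by 24/3 = 8:
s = 40, t = -64

Step 4: Verify.
183*(40) + 114*(-64) = 24 = 24 ✓

s = 40, t = -64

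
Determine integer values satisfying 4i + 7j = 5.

Step 1: Check solvability.
gcd(4, 7) = 1
Since 1 divides 5, solutions exist.

Step 2: Apply extended Euclidean algorithm to find gcd.
We find integers such that 4*x0 + 7*y0 = 1

Step 3: Scale the particular solution.
Multiply by 5/1 = 5:
i = 10, j = -5

Step 4: Verify.
4*(10) + 7*(-5) = 5 = 5 ✓

i = 10, j = -5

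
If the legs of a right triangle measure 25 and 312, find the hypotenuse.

c² = a² + b² = 25² + 312² = 625 + 97344 = 97969
c = 313

313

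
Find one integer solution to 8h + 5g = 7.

Step 1: Check solvability.
gcd(8, 5) = 1
Since 1 divides 7, solutions exist.

Step 2: Apply extended Euclidean algorithm to find gcd.
We find integers such that 8*x0 + 5*y0 = 1

Step 3: Scale the particular solution.
Multiply by 7/1 = 7:
h = 14, g = -21

Step 4: Verify.
8*(14) + 5*(-21) = 7 = 7 ✓

h = 14, g = -21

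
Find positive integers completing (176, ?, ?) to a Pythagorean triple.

We need the other leg and hypotenuse such that 176² + x² = c².
Take x = 57, c = 185: 176² + 57² = 30976 + 3249 = 34225 = 185² ✓
Triple: (57, 176, 185)

(57, 176, 185)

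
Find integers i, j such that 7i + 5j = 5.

Step 1: Check solvability.
gcd(7, 5) = 1
Since 1 divides 5, solutions exist.

Step 2: Apply extended Euclidean algorithm to find gcd.
We find integers such that 7*x0 + 5*y0 = 1

Step 3: Scale the particular solution.
Multiply by 5/1 = 5:
i = -10, j = 15

Step 4: Verify.
7*(-10) + 5*(15) = 5 = 5 ✓

i = -10, j = 15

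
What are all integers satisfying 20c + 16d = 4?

Step 1: Compute gcd(20, 16) = 4.
Since 4 divides 4, solutions exist.

Step 2: Find a particular solution using extended Euclidean algorithm.
We get c₀ = 1, d₀ = -1.
Check: 20*1 + 16*-1 = 4 = 4 ✓

Step 3: Write the general solution.
c = 1 + (16/4)t = 1 + 4t
d = -1 - (20/4)t = -1 - 5t
for any integer t.

c = 1 + 4t, d = -1 - 5t for integer t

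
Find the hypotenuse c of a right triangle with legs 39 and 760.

c² = a² + b² = 39² + 760² = 1521 + 577600 = 579121
c = 761

761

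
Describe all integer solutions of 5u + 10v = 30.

Step 1: Compute gcd(5, 10) = 5.
Since 5 divides 30, solutions exist.

Step 2: Find a particular solution using extended Euclidean algorithm.
We get u₀ = 6, v₀ = 0.
Check: 5*6 + 10*0 = 30 = 30 ✓

Step 3: Write the general solution.
u = 6 + (10/5)t = 6 + 2t
v = 0 - (5/5)t = 0 - 1t
for any integer t.

u = 6 + 2t, v = 0 - 1t for integer t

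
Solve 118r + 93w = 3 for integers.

Step 1: Check solvability.
gcd(118, 93) = 1
Since 1 divides 3, solutions exist.

Step 2: Apply extended Euclidean algorithm to find gcd.
We find integers such that 118*x0 + 93*y0 = 1

Step 3: Scale the particular solution.
Multiply by 3/1 = 3:
r = -78, w = 99

Step 4: Verify.
118*(-78) + 93*(99) = 3 = 3 ✓

r = -78, w = 99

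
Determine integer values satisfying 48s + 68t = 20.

Step 1: Check solvability.
gcd(48, 68) = 4
Since 4 divides 20, solutions exist.

Step 2: Apply extended Euclidean algorithm to find gcd.
We find integers such that 48*x0 + 68*y0 = 4

Step 3: Scale the particular solution.
Multiply by 20/4 = 5:
s = -35, t = 25

Step 4: Verify.
48*(-35) + 68*(25) = 20 = 20 ✓

s = -35, t = 25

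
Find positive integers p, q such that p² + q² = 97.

Search for p with 97 - p² a perfect square.
p = 4: 97 - 4² = 97 - 16 = 81 = 9² ✓
So p = 4, q = 9.

p = 4, q = 9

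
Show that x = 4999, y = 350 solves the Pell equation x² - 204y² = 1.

Compute x² = 4999² = 24990001
Compute 204y² = 204·350² = 204·122500 = 24990000
x² - 204y² = 24990001 - 24990000 = 1
Since this equals 1, (4999, 350) is a solution.

Yes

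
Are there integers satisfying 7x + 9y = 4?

Step 1: Compute gcd(7, 9).
gcd(7, 9) = 1

Step 2: Check divisibility.
Does 1 divide 4? 4 = 1 x 4, so yes.

By the theorem on linear Diophantine equations, 7x + 9y = 4 has integer solutions if and only if gcd(7, 9) divides 4. Since 1 | 4, solutions exist.

Yes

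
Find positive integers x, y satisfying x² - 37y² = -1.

We need x² = 37y² - 1. Try successive y:
y = 1: x² = 37·1² - 1 = 36 = 6² ✓
Check: 6² - 37·1² = 36 - 37 = -1 ✓

x = 6, y = 1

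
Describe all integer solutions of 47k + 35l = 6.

Step 1: Compute gcd(47, 35) = 1.
Since 1 divides 6, solutions exist.

Step 2: Find a particular solution using extended Euclidean algorithm.
We get k₀ = 18, l₀ = -24.
Check: 47*18 + 35*-24 = 6 = 6 ✓

Step 3: Write the general solution.
k = 18 + (35/1)t = 18 + 35t
l = -24 - (47/1)t = -24 - 47t
for any integer t.

k = 18 + 35t, l = -24 - 47t for integer t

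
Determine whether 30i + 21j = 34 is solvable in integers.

Step 1: Compute gcd(30, 21).
gcd(30, 21) = 3

Step 2: Check divisibility.
Does 3 divide 34? 34 = 3 x 11 + 1, so no.

By the theorem on linear Diophantine equations, 30i + 21j = 34 has integer solutions if and only if gcd(30, 21) divides 34. Since 3 does not divide 34, no solutions exist.

No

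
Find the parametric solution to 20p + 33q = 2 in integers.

Step 1: Compute gcd(20, 33) = 1.
Since 1 divides 2, solutions exist.

Step 2: Find a particular solution using extended Euclidean algorithm.
We get p₀ = 10, q₀ = -6.
Check: 20*10 + 33*-6 = 2 = 2 ✓

Step 3: Write the general solution.
p = 10 + (33/1)t = 10 + 33t
q = -6 - (20/1)t = -6 - 20t
for any integer t.

p = 10 + 33t, q = -6 - 20t for integer t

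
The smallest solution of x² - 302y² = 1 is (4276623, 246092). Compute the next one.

Solutions to x² - Dy² = 1 are generated by powers of (x₀ + y₀√D).
The next solution satisfies x₁ + y₁√302 = (x₀ + y₀√302)², giving:
x₁ = x₀² + 302y₀² = 4276623² + 302·246092² = 18289504284129 + 18289504284128 = 36579008568257
y₁ = 2x₀y₀ = 2·4276623·246092 = 2104885414632

Verify: 36579008568257² - 302·2104885414632² = 1338023867836619021028018049 - 1338023867836619021028018048 = 1 ✓

x = 36579008568257, y = 2104885414632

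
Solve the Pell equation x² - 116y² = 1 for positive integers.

We seek the smallest positive integers (x, y) with x² - 116y² = 1, i.e., x² = 116y² + 1.
Try successive y values:
y = 1: x² = 116·1² + 1 = 117, not a perfect square
y = 2: x² = 116·2² + 1 = 465, not a perfect square
y = 3: x² = 116·3² + 1 = 1045, not a perfect square
... continuing the search (or via continued fractions) ...
y = 910: x² = 116·910² + 1 = 96059601, x = 9801 ✓

Verify: 9801² - 116·910² = 96059601 - 96059600 = 1 ✓

x = 9801, y = 910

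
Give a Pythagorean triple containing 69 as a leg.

We need the other leg and hypotenuse such that 69² + x² = c².
Take x = 260, c = 269: 69² + 260² = 4761 + 67600 = 72361 = 269² ✓
Triple: (69, 260, 269)

(69, 260, 269)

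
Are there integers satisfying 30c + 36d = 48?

Step 1: Compute gcd(30, 36).
gcd(30, 36) = 6

Step 2: Check divisibility.
Does 6 divide 48? 48 = 6 x 8, so yes.

By the theorem on linear Diophantine equations, 30c + 36d = 48 has integer solutions if and only if gcd(30, 36) divides 48. Since 6 | 48, solutions exist.

Yes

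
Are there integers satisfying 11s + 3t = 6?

Step 1: Compute gcd(11, 3).
gcd(11, 3) = 1

Step 2: Check divisibility.
Does 1 divide 6? 6 = 1 x 6, so yes.

By the theorem on linear Diophantine equations, 11s + 3t = 6 has integer solutions if and only if gcd(11, 3) divides 6. Since 1 | 6, solutions exist.

Yes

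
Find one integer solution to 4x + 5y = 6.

Step 1: Check solvability.
gcd(4, 5) = 1
Since 1 divides 6, solutions exist.

Step 2: Apply extended Euclidean algorithm to find gcd.
We find integers such that 4*x0 + 5*y0 = 1

Step 3: Scale the particular solution.
Multiply by 6/1 = 6:
x = -6, y = 6

Step 4: Verify.
4*(-6) + 5*(6) = 6 = 6 ✓

x = -6, y = 6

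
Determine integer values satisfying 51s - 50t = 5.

Step 1: Check solvability.
gcd(51, 50) = 1
Since 1 divides 5, solutions exist.

Step 2: Apply extended Euclidean algorithm to find gcd.
We find integers such that 51*x0 + 50*y0 = 1

Step 3: Scale the particular solution.
Multiply by 5/1 = 5:
s = 5, t = 5

Step 4: Verify.
51*(5) - 50*(5) = 5 = 5 ✓

s = 5, t = 5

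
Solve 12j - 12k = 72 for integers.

Step 1: Check solvability.
gcd(12, 12) = 12
Since 12 divides 72, solutions exist.

Step 2: Apply extended Euclidean algorithm to find gcd.
We find integers such that 12*x0 + 12*y0 = 12

Step 3: Scale the particular solution.
Multiply by 72/12 = 6:
j = 0, k = -6

Step 4: Verify.
12*(0) - 12*(-6) = 72 = 72 ✓

j = 0, k = -6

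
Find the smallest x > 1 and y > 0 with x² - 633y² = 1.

We seek the smallest positive integers (x, y) with x² - 633y² = 1, i.e., x² = 633y² + 1.
Try successive y values:
y = 1: x² = 633·1² + 1 = 634, not a perfect square
y = 2: x² = 633·2² + 1 = 2533, not a perfect square
y = 3: x² = 633·3² + 1 = 5698, not a perfect square
... continuing the search (or via continued fractions) ...
y = 17519124: x² = 633·17519124² + 1 = 194280173725429009, x = 440772247 ✓

Verify: 440772247² - 633·17519124² = 194280173725429009 - 194280173725429008 = 1 ✓

x = 440772247, y = 17519124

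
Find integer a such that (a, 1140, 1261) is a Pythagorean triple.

a² = c² - b² = 1261² - 1140² = 1590121 - 1299600 = 290521
a = sqrt(290521) = 539

539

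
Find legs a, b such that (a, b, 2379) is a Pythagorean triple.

We need a² + b² = 2379² = 5659641.
Trying: 2325² + 504² = 5405625 + 254016 = 5659641 ✓

(2325, 504, 2379)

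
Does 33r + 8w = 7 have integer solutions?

Step 1: Compute gcd(33, 8).
gcd(33, 8) = 1

Step 2: Check divisibility.
Does 1 divide 7? 7 = 1 x 7, so yes.

By the theorem on linear Diophantine equations, 33r + 8w = 7 has integer solutions if and only if gcd(33, 8) divides 7. Since 1 | 7, solutions exist.

Yes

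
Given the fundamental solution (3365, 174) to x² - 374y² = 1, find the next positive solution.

Solutions to x² - Dy² = 1 are generated by powers of (x₀ + y₀√D).
The next solution satisfies x₁ + y₁√374 = (x₀ + y₀√374)², giving:
x₁ = x₀² + 374y₀² = 3365² + 374·174² = 11323225 + 11323224 = 22646449
y₁ = 2x₀y₀ = 2·3365·174 = 1171020

Verify: 22646449² - 374·1171020² = 512861652309601 - 512861652309600 = 1 ✓

x = 22646449, y = 1171020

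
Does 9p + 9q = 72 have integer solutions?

Step 1: Compute gcd(9, 9).
gcd(9, 9) = 9

Step 2: Check divisibility.
Does 9 divide 72? 72 = 9 x 8, so yes.

By the theorem on linear Diophantine equations, 9p + 9q = 72 has integer solutions if and only if gcd(9, 9) divides 72. Since 9 | 72, solutions exist.

Yes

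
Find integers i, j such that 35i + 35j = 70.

Step 1: Check solvability.
gcd(35, 35) = 35
Since 35 divides 70, solutions exist.

Step 2: Apply extended Euclidean algorithm to find gcd.
We find integers such that 35*x0 + 35*y0 = 35

Step 3: Scale the particular solution.
Multiply by 70/35 = 2:
i = 0, j = 2

Step 4: Verify.
35*(0) + 35*(2) = 70 = 70 ✓

i = 0, j = 2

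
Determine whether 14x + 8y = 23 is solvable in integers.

Step 1: Compute gcd(14, 8).
gcd(14, 8) = 2

Step 2: Check divisibility.
Does 2 divide 23? 23 = 2 x 11 + 1, so no.

By the theorem on linear Diophantine equations, 14x + 8y = 23 has integer solutions if and only if gcd(14, 8) divides 23. Since 2 does not divide 23, no solutions exist.

No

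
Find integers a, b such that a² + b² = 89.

We need to find integers a, b > 0 such that a² + b² = 89.
Trying a = 5: b² = 89 - 5² = 89 - 25 = 64
b = 8
Check: 5² + 8² = 25 + 64 = 89 ✓

89 = 5² + 8²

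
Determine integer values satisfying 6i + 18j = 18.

Step 1: Check solvability.
gcd(6, 18) = 6
Since 6 divides 18, solutions exist.

Step 2: Apply extended Euclidean algorithm to find gcd.
We find integers such that 6*x0 + 18*y0 = 6

Step 3: Scale the particular solution.
Multiply by 18/6 = 3:
i = 3, j = 0

Step 4: Verify.
6*(3) + 18*(0) = 18 = 18 ✓

i = 3, j = 0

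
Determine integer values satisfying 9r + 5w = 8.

Step 1: Check solvability.
gcd(9, 5) = 1
Since 1 divides 8, solutions exist.

Step 2: Apply extended Euclidean algorithm to find gcd.
We find integers such that 9*x0 + 5*y0 = 1

Step 3: Scale the particular solution.
Multiply by 8/1 = 8:
r = -8, w = 16

Step 4: Verify.
9*(-8) + 5*(16) = 8 = 8 ✓

r = -8, w = 16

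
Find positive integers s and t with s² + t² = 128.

We need to find integers s, t > 0 such that s² + t² = 128.
Trying s = 8: t² = 128 - 8² = 128 - 64 = 64
t = 8
Check: 8² + 8² = 64 + 64 = 128 ✓

128 = 8² + 8²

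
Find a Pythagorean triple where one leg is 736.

We need the other leg and hypotenuse such that 736² + x² = c².
Take x = 273, c = 785: 736² + 273² = 541696 + 74529 = 616225 = 785² ✓
Triple: (273, 736, 785)

(273, 736, 785)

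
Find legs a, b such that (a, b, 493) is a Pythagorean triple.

We need a² + b² = 493² = 243049.
Trying: 475² + 132² = 225625 + 17424 = 243049 ✓

(475, 132, 493)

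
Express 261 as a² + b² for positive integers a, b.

We need to find integers a, b > 0 such that a² + b² = 261.
Trying a = 6: b² = 261 - 6² = 261 - 36 = 225
b = 15
Check: 6² + 15² = 36 + 225 = 261 ✓

261 = 6² + 15²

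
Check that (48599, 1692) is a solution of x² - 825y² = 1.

Compute x² = 48599² = 2361862801
Compute 825y² = 825·1692² = 825·2862864 = 2361862800
x² - 825y² = 2361862801 - 2361862800 = 1
Since this equals 1, (48599, 1692) is a solution.

Yes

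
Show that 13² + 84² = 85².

Compute a² + b²:
13² + 84² = 169 + 7056 = 7225
Compute c²:
85² = 7225
Since 7225 = 7225, it is a Pythagorean triple.

Yes, it is a Pythagorean triple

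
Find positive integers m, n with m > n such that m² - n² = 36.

Factor: m² - n² = (m+n)(m-n) = 36.
We need two factors of 36 with the same parity.
Use m+n = 18 and m-n = 2 (product 18·2 = 36).
Adding: 2m = 20, so m = 10.
Subtracting: 2n = 16, so n = 8.
Check: 10² - 8² = 100 - 64 = 36 ✓

m = 10, n = 8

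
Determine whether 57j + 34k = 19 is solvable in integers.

Step 1: Compute gcd(57, 34).
gcd(57, 34) = 1

Step 2: Check divisibility.
Does 1 divide 19? 19 = 1 x 19, so yes.

By the theorem on linear Diophantine equations, 57j + 34k = 19 has integer solutions if and only if gcd(57, 34) divides 19. Since 1 | 19, solutions exist.

Yes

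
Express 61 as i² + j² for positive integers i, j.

We need to find integers i, j > 0 such that i² + j² = 61.
Trying i = 5: j² = 61 - 5² = 61 - 25 = 36
j = 6
Check: 5² + 6² = 25 + 36 = 61 ✓

61 = 5² + 6²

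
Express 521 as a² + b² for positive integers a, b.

We need to find integers a, b > 0 such that a² + b² = 521.
Trying a = 11: b² = 521 - 11² = 521 - 121 = 400
b = 20
Check: 11² + 20² = 121 + 400 = 521 ✓

521 = 11² + 20²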